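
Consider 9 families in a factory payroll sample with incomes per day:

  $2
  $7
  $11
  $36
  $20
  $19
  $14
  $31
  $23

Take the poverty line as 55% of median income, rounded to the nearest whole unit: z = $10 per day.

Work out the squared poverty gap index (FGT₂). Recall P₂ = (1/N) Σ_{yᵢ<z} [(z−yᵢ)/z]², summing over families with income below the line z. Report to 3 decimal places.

Below the line: $2, $7 (q = 2 of N = 9).
Shortfall ratios: (10−2)/10 = 0.8000; (10−7)/10 = 0.3000.
Squared: 0.6400; 0.0900.
Sum = 0.730000; P₂ = 0.730000 / 9 = 0.081.

0.081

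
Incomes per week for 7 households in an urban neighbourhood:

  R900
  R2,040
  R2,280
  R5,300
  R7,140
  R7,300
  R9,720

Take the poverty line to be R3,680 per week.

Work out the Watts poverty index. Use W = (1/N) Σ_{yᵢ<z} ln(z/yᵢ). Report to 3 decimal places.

0.354

Poor units: R900, R2,040, R2,280 (q = 3 of N = 7).
Log shortfalls: ln(3680/900) = 1.4083; ln(3680/2040) = 0.5900; ln(3680/2280) = 0.4787.
W = 2.476974 / 7 = 0.354.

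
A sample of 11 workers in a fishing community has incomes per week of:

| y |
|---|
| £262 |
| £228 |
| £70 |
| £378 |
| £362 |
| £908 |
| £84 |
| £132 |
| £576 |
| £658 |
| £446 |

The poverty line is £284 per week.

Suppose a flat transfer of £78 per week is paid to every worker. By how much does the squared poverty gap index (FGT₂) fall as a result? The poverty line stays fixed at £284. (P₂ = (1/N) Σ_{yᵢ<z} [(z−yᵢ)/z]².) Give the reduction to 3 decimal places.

Before: below the line — £70, £84, £132, £228, £262; squared poverty gap index (FGT₂) = 0.12682.
After the £78 transfer: below the line — £148, £162, £210; squared poverty gap index (FGT₂) = 0.04380.
Reduction = 0.12682 − 0.04380 = 0.083.

0.083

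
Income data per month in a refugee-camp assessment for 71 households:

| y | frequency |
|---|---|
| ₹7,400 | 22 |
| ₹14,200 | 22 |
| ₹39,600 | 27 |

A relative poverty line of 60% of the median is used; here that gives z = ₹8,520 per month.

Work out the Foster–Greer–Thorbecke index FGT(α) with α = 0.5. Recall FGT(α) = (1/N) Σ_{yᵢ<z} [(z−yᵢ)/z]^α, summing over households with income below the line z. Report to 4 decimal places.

Incomes under z: 22×₹7,400 (q = 22 of N = 71).
Normalized shortfalls: (8520−7400)/8520 = 0.1315 (×22).
Raised to α = 0.5: 0.36257 (×22).
Sum = 7.976491; FGT(0.5) = 7.976491 / 71 = 0.1123.

0.1123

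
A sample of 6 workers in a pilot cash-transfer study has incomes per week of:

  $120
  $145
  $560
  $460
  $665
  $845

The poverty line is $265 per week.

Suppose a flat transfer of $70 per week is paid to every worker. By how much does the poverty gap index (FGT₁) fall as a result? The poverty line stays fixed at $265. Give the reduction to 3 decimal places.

Before: below the line — $120, $145; poverty gap index (FGT₁) = 0.16667.
After the $70 transfer: below the line — $190, $215; poverty gap index (FGT₁) = 0.07862.
Reduction = 0.16667 − 0.07862 = 0.088.

0.088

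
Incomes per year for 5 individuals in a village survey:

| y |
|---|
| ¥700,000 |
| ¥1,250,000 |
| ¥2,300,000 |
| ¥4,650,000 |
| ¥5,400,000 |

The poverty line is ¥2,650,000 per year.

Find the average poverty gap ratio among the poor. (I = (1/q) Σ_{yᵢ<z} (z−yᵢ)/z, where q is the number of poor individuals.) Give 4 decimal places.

Below z: ¥700,000, ¥1,250,000, ¥2,300,000 (q = 3 of N = 5).
Shortfall ratios (z−y)/z: 0.7358, 0.5283, 0.1321; sum = 1.396226.
The income-gap ratio divides by q (the poor only): 1.396226 / 3 = 0.4654.

0.4654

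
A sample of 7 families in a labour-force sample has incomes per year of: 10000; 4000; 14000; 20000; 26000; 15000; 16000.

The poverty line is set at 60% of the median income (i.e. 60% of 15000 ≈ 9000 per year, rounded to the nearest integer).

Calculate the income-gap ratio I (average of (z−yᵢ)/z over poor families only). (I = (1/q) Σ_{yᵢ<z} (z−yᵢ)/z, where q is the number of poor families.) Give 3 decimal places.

Below the line: 4000 (q = 1 of N = 7).
Shortfall ratios (z−y)/z: 0.5556; sum = 0.555556.
The income-gap ratio divides by q (the poor only): 0.555556 / 1 = 0.556.

0.556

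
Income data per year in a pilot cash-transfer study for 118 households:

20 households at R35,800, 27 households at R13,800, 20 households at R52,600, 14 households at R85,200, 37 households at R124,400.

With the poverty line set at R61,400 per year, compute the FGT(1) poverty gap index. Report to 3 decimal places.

0.272

Poor units: 27×R13,800, 20×R35,800, 20×R52,600 (q = 67 of N = 118).
Gap ratios (z−y)/z: (61400−13800)/61400 = 0.7752 (×27); (61400−35800)/61400 = 0.4169 (×20); (61400−52600)/61400 = 0.1433 (×20).
Σ = 32.136808. Dividing by the full population N = 118 gives P₁ = 0.272.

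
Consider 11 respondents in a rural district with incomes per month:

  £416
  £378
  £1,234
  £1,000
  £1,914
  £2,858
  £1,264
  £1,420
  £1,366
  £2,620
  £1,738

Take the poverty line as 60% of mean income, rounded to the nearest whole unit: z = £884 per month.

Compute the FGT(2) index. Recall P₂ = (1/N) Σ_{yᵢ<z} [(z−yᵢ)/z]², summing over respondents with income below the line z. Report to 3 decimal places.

Poor units: £378, £416 (q = 2 of N = 11).
Normalized shortfalls: (884−378)/884 = 0.5724; (884−416)/884 = 0.5294.
Squared: 0.3276; 0.2803.
Sum = 0.607917; P₂ = 0.607917 / 11 = 0.055.

0.055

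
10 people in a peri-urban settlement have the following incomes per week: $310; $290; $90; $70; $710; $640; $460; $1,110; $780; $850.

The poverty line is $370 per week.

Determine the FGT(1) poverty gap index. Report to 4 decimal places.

Below the line: $70, $90, $290, $310 (q = 4 of N = 10).
Normalized shortfalls: (370−70)/370 = 0.8108; (370−90)/370 = 0.7568; (370−290)/370 = 0.2162; (370−310)/370 = 0.1622.
Σ = 1.945946. Dividing by the full population N = 10 gives P₁ = 0.1946.

0.1946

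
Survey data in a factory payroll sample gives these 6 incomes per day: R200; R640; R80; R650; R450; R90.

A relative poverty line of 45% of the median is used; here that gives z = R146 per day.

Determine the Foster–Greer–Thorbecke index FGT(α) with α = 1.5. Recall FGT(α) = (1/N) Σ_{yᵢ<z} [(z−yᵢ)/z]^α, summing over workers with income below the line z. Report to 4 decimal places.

Incomes under z: R80, R90 (q = 2 of N = 6).
Shortfall ratios: (146−80)/146 = 0.4521; (146−90)/146 = 0.3836.
Raised to α = 1.5: 0.30394; 0.23755.
Sum = 0.541488; FGT(1.5) = 0.541488 / 6 = 0.0902.

0.0902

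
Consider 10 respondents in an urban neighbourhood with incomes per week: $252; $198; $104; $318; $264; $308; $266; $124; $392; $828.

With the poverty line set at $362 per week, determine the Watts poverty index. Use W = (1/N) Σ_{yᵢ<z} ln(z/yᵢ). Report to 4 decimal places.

Below the line: $104, $124, $198, $252, $264, $266, $308, $318 (q = 8 of N = 10).
Log shortfalls: ln(362/104) = 1.2473; ln(362/124) = 1.0714; ln(362/198) = 0.6034; ln(362/252) = 0.3622; ln(362/264) = 0.3157; ln(362/266) = 0.3081; ln(362/308) = 0.1615; ln(362/318) = 0.1296.
W = 4.199189 / 10 = 0.4199.

0.4199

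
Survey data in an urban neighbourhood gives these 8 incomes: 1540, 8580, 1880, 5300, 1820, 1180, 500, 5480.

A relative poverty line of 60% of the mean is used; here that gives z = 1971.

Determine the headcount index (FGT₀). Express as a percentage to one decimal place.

5 of the 8 households have income below 1971.
H = 5/8 = 62.5%.

62.5%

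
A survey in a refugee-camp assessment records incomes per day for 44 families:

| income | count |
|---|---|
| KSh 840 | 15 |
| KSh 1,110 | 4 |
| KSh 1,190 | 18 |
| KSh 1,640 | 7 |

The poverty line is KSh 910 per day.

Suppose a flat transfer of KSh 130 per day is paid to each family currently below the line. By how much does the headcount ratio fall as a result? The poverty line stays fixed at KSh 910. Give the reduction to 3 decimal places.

Before: below the line — 15×KSh 840; headcount ratio = 0.34091.
After the KSh 130 transfer: below the line — none; headcount ratio = 0.00000.
Reduction = 0.34091 − 0.00000 = 0.341.

0.341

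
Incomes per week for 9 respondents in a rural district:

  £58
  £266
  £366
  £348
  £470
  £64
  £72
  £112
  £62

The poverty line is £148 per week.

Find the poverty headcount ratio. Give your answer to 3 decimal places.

0.556

5 of the 9 respondents have income below £148.
H = 5/9 = 0.556.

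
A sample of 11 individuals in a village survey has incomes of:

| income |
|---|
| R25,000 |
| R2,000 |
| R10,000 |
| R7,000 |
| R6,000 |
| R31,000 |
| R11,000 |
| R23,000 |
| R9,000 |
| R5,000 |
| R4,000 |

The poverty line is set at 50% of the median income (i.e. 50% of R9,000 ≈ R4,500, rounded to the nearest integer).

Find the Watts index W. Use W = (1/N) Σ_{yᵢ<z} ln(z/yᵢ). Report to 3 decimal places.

Below the line: R2,000, R4,000 (q = 2 of N = 11).
ln(z/y) terms: ln(4500/2000) = 0.8109; ln(4500/4000) = 0.1178.
W = 0.928713 / 11 = 0.084.

0.084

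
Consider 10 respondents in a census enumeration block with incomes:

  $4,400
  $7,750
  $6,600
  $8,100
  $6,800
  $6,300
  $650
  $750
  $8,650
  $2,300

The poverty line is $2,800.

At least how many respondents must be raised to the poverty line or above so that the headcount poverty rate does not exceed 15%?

3 of the 10 respondents are poor, so H = 3/10 = 0.300.
A headcount ratio of at most 15% allows at most ⌊0.15 × 10⌋ = 1 poor respondents.
So at least 3 − 1 = 2 must be lifted.

2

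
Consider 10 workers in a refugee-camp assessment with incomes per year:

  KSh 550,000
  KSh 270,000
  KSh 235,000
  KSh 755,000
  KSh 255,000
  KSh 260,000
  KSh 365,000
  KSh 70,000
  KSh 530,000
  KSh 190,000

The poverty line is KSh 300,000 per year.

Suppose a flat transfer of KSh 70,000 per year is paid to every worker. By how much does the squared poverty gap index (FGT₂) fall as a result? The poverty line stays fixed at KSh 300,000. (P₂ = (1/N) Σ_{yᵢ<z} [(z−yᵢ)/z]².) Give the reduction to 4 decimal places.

0.0517

Before: below the line — KSh 70,000, KSh 190,000, KSh 235,000, KSh 255,000, KSh 260,000, KSh 270,000; squared poverty gap index (FGT₂) = 0.081944.
After the KSh 70,000 transfer: below the line — KSh 140,000, KSh 260,000; squared poverty gap index (FGT₂) = 0.030222.
Reduction = 0.081944 − 0.030222 = 0.0517.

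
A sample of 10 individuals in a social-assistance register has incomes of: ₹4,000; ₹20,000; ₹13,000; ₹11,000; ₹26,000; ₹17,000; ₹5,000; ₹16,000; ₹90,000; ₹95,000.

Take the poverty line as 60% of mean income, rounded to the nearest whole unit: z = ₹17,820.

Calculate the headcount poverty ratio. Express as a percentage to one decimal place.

6 of the 10 individuals have income below ₹17,820.
H = 6/10 = 60.0%.

60.0%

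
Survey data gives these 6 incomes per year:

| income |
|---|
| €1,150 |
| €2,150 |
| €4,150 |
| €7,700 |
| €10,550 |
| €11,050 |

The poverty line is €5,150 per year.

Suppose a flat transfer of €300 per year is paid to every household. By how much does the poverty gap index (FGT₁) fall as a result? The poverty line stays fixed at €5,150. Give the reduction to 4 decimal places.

0.0291

Before: below the line — €1,150, €2,150, €4,150; poverty gap index (FGT₁) = 0.258900.
After the €300 transfer: below the line — €1,450, €2,450, €4,450; poverty gap index (FGT₁) = 0.229773.
Reduction = 0.258900 − 0.229773 = 0.0291.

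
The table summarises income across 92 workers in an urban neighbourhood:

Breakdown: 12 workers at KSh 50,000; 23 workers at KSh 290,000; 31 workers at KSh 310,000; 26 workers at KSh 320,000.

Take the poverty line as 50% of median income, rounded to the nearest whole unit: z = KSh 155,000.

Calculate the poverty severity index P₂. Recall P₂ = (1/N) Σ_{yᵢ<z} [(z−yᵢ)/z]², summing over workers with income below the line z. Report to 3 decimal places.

0.060

Incomes under z: 12×KSh 50,000 (q = 12 of N = 92).
Shortfall ratios: (155000−50000)/155000 = 0.6774 (×12).
Squared: 0.4589 (×12).
Sum = 5.506764; P₂ = 5.506764 / 92 = 0.060.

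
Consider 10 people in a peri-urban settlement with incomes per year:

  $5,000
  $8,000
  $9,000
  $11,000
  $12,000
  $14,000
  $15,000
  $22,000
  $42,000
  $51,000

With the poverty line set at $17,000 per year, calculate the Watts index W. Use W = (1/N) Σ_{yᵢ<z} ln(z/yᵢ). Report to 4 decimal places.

Poor units: $5,000, $8,000, $9,000, $11,000, $12,000, $14,000, $15,000 (q = 7 of N = 10).
Log gaps: ln(17000/5000) = 1.2238; ln(17000/8000) = 0.7538; ln(17000/9000) = 0.6360; ln(17000/11000) = 0.4353; ln(17000/12000) = 0.3483; ln(17000/14000) = 0.1942; ln(17000/15000) = 0.1252.
W = 3.716480 / 10 = 0.3716.

0.3716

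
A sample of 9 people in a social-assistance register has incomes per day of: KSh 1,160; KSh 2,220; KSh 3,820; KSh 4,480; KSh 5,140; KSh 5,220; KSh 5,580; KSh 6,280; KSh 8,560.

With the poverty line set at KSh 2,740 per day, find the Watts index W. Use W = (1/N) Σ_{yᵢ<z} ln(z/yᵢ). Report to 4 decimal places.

0.1189

Below the line: KSh 1,160, KSh 2,220 (q = 2 of N = 9).
ln(z/y) terms: ln(2740/1160) = 0.8595; ln(2740/2220) = 0.2105.
W = 1.069989 / 9 = 0.1189.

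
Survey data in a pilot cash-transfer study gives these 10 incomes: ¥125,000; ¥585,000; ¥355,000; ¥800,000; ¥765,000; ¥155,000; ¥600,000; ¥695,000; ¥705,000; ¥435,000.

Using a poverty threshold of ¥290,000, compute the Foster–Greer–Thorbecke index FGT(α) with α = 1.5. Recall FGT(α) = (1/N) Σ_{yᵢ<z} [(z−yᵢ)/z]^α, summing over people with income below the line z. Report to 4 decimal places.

Poor units: ¥125,000, ¥155,000 (q = 2 of N = 10).
Relative gaps: (290000−125000)/290000 = 0.5690; (290000−155000)/290000 = 0.4655.
Raised to α = 1.5: 0.42917; 0.31762.
Sum = 0.746787; FGT(1.5) = 0.746787 / 10 = 0.0747.

0.0747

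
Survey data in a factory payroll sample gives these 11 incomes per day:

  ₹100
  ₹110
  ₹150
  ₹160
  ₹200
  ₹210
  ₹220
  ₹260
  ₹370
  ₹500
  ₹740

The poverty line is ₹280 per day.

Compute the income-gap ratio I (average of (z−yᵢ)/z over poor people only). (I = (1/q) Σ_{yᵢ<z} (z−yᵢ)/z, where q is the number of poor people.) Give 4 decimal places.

0.3705

Incomes under z: ₹100, ₹110, ₹150, ₹160, ₹200, ₹210, ₹220, ₹260 (q = 8 of N = 11).
Shortfall ratios (z−y)/z: 0.6429, 0.6071, 0.4643, 0.4286, 0.2857, 0.2500, 0.2143, 0.0714; sum = 2.964286.
I averages over the q = 8 poor units only: 2.964286 / 8 = 0.3705.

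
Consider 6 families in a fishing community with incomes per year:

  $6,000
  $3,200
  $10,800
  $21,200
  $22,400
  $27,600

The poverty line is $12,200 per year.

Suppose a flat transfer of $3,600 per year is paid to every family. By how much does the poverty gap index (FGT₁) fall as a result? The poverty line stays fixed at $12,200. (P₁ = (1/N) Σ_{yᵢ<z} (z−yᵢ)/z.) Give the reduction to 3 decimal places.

Before: below the line — $3,200, $6,000, $10,800; poverty gap index (FGT₁) = 0.22678.
After the $3,600 transfer: below the line — $6,800, $9,600; poverty gap index (FGT₁) = 0.10929.
Reduction = 0.22678 − 0.10929 = 0.117.

0.117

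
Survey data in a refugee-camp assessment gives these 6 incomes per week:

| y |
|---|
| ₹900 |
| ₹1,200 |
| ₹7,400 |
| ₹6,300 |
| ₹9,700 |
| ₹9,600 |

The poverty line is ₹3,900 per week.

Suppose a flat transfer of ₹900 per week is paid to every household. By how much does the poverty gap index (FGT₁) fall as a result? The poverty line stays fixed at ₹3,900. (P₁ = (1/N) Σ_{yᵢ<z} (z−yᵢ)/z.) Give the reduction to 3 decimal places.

0.077

Before: below the line — ₹900, ₹1,200; poverty gap index (FGT₁) = 0.24359.
After the ₹900 transfer: below the line — ₹1,800, ₹2,100; poverty gap index (FGT₁) = 0.16667.
Reduction = 0.24359 − 0.16667 = 0.077.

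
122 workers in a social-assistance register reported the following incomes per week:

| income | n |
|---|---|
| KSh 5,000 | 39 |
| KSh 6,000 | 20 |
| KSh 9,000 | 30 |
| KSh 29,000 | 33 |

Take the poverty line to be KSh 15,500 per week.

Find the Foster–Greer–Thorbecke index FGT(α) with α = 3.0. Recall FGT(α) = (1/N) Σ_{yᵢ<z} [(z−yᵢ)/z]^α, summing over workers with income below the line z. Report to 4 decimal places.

0.1553

Below the line: 39×KSh 5,000, 20×KSh 6,000, 30×KSh 9,000 (q = 89 of N = 122).
Normalized shortfalls: (15500−5000)/15500 = 0.6774 (×39); (15500−6000)/15500 = 0.6129 (×20); (15500−9000)/15500 = 0.4194 (×30).
Raised to α = 3.0: 0.31087 (×39); 0.23024 (×20); 0.07375 (×30).
Sum = 18.940922; FGT(3.0) = 18.940922 / 122 = 0.1553.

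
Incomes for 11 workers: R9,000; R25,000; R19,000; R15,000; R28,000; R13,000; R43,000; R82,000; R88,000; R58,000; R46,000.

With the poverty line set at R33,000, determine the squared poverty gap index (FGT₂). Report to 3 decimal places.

Below the line: R9,000, R13,000, R15,000, R19,000, R25,000, R28,000 (q = 6 of N = 11).
Gap ratios (z−y)/z: (33000−9000)/33000 = 0.7273; (33000−13000)/33000 = 0.6061; (33000−15000)/33000 = 0.5455; (33000−19000)/33000 = 0.4242; (33000−25000)/33000 = 0.2424; (33000−28000)/33000 = 0.1515.
Squared: 0.5289; 0.3673; 0.2975; 0.1800; 0.0588; 0.0230.
Sum = 1.455464; P₂ = 1.455464 / 11 = 0.132.

0.132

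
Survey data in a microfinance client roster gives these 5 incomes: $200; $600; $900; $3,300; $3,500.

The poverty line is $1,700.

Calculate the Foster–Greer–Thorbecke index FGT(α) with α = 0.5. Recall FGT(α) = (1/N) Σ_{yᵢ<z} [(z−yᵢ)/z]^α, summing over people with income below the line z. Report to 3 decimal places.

0.486

Poor units: $200, $600, $900 (q = 3 of N = 5).
Normalized shortfalls: (1700−200)/1700 = 0.8824; (1700−600)/1700 = 0.6471; (1700−900)/1700 = 0.4706.
Raised to α = 0.5: 0.93934; 0.80440; 0.68599.
Sum = 2.429730; FGT(0.5) = 2.429730 / 5 = 0.486.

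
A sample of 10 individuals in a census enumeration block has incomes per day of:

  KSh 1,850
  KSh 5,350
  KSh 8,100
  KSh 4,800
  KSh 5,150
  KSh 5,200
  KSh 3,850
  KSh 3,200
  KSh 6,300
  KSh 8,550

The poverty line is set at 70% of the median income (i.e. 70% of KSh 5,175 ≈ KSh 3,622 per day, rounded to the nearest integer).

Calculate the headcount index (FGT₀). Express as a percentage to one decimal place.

20.0%

2 of the 10 individuals have income below KSh 3,622.
H = 2/10 = 20.0%.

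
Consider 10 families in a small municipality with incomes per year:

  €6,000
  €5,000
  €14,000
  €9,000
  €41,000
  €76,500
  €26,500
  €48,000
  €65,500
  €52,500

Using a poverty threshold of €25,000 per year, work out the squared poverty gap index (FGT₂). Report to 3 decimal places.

0.182

Below z: €5,000, €6,000, €9,000, €14,000 (q = 4 of N = 10).
Shortfall ratios: (25000−5000)/25000 = 0.8000; (25000−6000)/25000 = 0.7600; (25000−9000)/25000 = 0.6400; (25000−14000)/25000 = 0.4400.
Squared: 0.6400; 0.5776; 0.4096; 0.1936.
Sum = 1.820800; P₂ = 1.820800 / 10 = 0.182.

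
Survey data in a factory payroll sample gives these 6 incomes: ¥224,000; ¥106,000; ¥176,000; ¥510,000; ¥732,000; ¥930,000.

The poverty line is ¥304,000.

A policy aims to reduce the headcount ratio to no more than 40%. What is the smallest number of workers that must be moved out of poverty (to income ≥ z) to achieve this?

1

Currently q = 3 of N = 6 are below the line (H = 0.500).
A headcount ratio of at most 40% allows at most ⌊0.40 × 6⌋ = 2 poor workers.
So at least 3 − 2 = 1 must be lifted.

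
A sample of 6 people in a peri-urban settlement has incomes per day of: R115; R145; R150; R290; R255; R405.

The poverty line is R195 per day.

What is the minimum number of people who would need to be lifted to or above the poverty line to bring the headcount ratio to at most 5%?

Currently q = 3 of N = 6 are below the line (H = 0.500).
A headcount ratio of at most 5% allows at most ⌊0.05 × 6⌋ = 0 poor people.
So at least 3 − 0 = 3 must be lifted.

3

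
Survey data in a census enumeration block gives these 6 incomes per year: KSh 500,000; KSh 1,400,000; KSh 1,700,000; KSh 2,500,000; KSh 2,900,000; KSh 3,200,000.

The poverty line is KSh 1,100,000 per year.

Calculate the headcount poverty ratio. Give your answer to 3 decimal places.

1 of the 6 individuals have income below KSh 1,100,000.
H = 1/6 = 0.167.

0.167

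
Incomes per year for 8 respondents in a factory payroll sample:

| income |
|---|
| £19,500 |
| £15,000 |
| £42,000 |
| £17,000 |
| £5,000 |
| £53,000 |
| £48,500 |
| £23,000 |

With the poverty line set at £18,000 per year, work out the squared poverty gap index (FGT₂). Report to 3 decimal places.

0.069

Incomes under z: £5,000, £15,000, £17,000 (q = 3 of N = 8).
Gap ratios (z−y)/z: (18000−5000)/18000 = 0.7222; (18000−15000)/18000 = 0.1667; (18000−17000)/18000 = 0.0556.
Squared: 0.5216; 0.0278; 0.0031.
Sum = 0.552469; P₂ = 0.552469 / 8 = 0.069.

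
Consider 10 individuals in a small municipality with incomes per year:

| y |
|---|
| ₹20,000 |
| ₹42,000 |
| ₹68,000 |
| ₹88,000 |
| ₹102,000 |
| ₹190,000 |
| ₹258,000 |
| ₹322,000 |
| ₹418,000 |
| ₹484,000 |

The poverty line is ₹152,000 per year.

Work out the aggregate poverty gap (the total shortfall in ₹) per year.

Below z: ₹20,000, ₹42,000, ₹68,000, ₹88,000, ₹102,000 (q = 5 of N = 10).
Individual gaps: 152000−20000 = 132000; 152000−42000 = 110000; 152000−68000 = 84000; 152000−88000 = 64000; 152000−102000 = 50000.
Aggregate gap = ₹440,000.

₹440,000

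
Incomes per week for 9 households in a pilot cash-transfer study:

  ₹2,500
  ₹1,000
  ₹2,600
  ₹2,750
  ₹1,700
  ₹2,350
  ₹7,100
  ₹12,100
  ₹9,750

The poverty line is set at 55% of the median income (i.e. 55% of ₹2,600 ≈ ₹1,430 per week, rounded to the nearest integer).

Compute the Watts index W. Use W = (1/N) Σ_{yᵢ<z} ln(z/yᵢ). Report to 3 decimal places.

0.040

Below z: ₹1,000 (q = 1 of N = 9).
Log gaps: ln(1430/1000) = 0.3577.
W = 0.357674 / 9 = 0.040.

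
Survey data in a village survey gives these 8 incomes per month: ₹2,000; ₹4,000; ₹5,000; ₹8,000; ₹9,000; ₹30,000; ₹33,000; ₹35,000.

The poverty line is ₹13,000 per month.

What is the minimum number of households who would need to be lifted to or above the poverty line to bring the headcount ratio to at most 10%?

5 of the 8 households are poor, so H = 5/8 = 0.625.
A headcount ratio of at most 10% allows at most ⌊0.10 × 8⌋ = 0 poor households.
So at least 5 − 0 = 5 must be lifted.

5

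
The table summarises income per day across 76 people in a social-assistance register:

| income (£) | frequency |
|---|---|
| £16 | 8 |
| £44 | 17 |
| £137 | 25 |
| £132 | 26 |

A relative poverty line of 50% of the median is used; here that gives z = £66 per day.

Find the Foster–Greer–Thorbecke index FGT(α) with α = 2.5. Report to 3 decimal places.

Incomes under z: 8×£16, 17×£44 (q = 25 of N = 76).
Normalized shortfalls: (66−16)/66 = 0.7576 (×8); (66−44)/66 = 0.3333 (×17).
Raised to α = 2.5: 0.49953 (×8); 0.06415 (×17).
Sum = 5.086824; FGT(2.5) = 5.086824 / 76 = 0.067.

0.067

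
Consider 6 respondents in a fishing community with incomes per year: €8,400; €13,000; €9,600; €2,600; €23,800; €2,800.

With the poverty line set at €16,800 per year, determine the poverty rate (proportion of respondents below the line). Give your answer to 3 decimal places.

0.833

5 of the 6 respondents have income below €16,800.
H = 5/6 = 0.833.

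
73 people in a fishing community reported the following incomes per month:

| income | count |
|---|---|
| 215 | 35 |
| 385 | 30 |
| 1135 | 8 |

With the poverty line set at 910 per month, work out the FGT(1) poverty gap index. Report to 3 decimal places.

Poor units: 35×215, 30×385 (q = 65 of N = 73).
Relative gaps: (910−215)/910 = 0.7637 (×35); (910−385)/910 = 0.5769 (×30).
Sum of shortfalls = 44.038462; P₁ averages over all N: 44.038462 / 73 = 0.603.

0.603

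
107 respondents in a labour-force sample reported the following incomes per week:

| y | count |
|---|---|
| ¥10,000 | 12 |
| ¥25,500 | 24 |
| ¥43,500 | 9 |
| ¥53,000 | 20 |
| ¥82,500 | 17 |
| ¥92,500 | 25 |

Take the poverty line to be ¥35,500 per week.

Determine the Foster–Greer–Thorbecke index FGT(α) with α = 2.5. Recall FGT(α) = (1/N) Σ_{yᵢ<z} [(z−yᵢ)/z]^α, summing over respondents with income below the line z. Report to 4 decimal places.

Below z: 12×¥10,000, 24×¥25,500 (q = 36 of N = 107).
Relative gaps: (35500−10000)/35500 = 0.7183 (×12); (35500−25500)/35500 = 0.2817 (×24).
Raised to α = 2.5: 0.43730 (×12); 0.04211 (×24).
Sum = 6.258343; FGT(2.5) = 6.258343 / 107 = 0.0585.

0.0585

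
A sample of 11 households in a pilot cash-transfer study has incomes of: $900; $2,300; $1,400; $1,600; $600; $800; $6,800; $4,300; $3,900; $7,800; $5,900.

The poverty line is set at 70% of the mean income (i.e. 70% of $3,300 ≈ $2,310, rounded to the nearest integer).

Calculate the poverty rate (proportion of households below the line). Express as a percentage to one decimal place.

54.5%

6 of the 11 households have income below $2,310.
H = 6/11 = 54.5%.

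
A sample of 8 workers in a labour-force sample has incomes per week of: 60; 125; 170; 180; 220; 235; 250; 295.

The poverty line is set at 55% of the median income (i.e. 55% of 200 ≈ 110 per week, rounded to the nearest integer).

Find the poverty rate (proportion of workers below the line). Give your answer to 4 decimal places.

1 of the 8 workers have income below 110.
H = 1/8 = 0.1250.

0.1250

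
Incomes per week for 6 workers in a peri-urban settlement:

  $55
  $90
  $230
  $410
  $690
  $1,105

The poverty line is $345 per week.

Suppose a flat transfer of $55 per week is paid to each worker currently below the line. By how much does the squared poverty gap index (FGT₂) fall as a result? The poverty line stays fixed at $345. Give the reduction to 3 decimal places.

Before: below the line — $55, $90, $230; squared poverty gap index (FGT₂) = 0.22733.
After the $55 transfer: below the line — $110, $145, $285; squared poverty gap index (FGT₂) = 0.13838.
Reduction = 0.22733 − 0.13838 = 0.089.

0.089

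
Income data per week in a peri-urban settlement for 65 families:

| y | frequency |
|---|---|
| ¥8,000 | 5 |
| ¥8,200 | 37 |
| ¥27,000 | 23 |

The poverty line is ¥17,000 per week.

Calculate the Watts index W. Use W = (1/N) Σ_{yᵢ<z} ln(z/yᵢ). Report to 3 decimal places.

Incomes under z: 5×¥8,000, 37×¥8,200 (q = 42 of N = 65).
ln(z/y) terms: ln(17000/8000) = 0.7538 (×5); ln(17000/8200) = 0.7291 (×37).
W = 30.744789 / 65 = 0.473.

0.473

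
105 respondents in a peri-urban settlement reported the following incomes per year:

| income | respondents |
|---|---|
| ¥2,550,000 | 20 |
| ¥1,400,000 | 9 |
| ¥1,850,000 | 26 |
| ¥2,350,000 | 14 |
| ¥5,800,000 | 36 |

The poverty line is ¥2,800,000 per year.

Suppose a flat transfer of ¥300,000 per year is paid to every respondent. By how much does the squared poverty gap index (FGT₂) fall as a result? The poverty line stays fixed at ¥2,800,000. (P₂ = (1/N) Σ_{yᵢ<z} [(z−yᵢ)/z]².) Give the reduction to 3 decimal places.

Before: below the line — 9×¥1,400,000, 26×¥1,850,000, 14×¥2,350,000, 20×¥2,550,000; squared poverty gap index (FGT₂) = 0.05490.
After the ¥300,000 transfer: below the line — 9×¥1,700,000, 26×¥2,150,000, 14×¥2,650,000; squared poverty gap index (FGT₂) = 0.02696.
Reduction = 0.05490 − 0.02696 = 0.028.

0.028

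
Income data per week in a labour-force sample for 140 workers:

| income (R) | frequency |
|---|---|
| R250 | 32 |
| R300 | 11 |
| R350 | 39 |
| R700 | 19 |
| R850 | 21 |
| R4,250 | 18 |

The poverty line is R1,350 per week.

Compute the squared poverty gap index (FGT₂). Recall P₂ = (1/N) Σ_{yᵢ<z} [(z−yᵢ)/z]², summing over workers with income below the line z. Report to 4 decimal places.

0.4042

Incomes under z: 32×R250, 11×R300, 39×R350, 19×R700, 21×R850 (q = 122 of N = 140).
Gap ratios (z−y)/z: (1350−250)/1350 = 0.8148 (×32); (1350−300)/1350 = 0.7778 (×11); (1350−350)/1350 = 0.7407 (×39); (1350−700)/1350 = 0.4815 (×19); (1350−850)/1350 = 0.3704 (×21).
Squared: 0.6639 (×32); 0.6049 (×11); 0.5487 (×39); 0.2318 (×19); 0.1372 (×21).
Sum = 56.584362; P₂ = 56.584362 / 140 = 0.4042.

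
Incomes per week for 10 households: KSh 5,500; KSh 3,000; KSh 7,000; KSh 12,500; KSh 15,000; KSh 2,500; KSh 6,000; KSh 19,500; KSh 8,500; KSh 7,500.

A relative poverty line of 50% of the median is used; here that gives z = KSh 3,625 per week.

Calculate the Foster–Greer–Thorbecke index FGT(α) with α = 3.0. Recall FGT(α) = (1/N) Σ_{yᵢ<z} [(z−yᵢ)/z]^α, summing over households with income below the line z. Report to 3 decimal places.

Below the line: KSh 2,500, KSh 3,000 (q = 2 of N = 10).
Gap ratios (z−y)/z: (3625−2500)/3625 = 0.3103; (3625−3000)/3625 = 0.1724.
Raised to α = 3.0: 0.02989; 0.00513.
Sum = 0.035016; FGT(3.0) = 0.035016 / 10 = 0.004.

0.004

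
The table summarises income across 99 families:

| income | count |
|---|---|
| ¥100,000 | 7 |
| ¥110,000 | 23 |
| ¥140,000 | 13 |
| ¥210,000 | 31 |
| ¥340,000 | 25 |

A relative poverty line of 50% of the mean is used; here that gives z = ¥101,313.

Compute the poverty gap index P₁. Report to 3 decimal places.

0.001

Below z: 7×¥100,000 (q = 7 of N = 99).
Shortfall ratios: (101313−100000)/101313 = 0.0130 (×7).
Sum of shortfalls = 0.090719; P₁ averages over all N: 0.090719 / 99 = 0.001.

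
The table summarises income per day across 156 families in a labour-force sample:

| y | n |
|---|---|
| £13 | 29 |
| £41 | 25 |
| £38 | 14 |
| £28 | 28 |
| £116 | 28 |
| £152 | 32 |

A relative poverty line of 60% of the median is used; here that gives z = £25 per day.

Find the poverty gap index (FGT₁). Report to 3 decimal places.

0.089

Below the line: 29×£13 (q = 29 of N = 156).
Shortfall ratios: (25−13)/25 = 0.4800 (×29).
Σ = 13.920000. Dividing by the full population N = 156 gives P₁ = 0.089.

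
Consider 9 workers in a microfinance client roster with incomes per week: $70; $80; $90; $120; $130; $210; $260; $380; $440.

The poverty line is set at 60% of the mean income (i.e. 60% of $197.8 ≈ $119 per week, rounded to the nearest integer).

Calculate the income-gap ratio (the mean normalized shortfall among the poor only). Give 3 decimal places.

Poor units: $70, $80, $90 (q = 3 of N = 9).
Relative gaps: 0.4118, 0.3277, 0.2437; sum = 0.983193.
The income-gap ratio divides by q (the poor only): 0.983193 / 3 = 0.328.

0.328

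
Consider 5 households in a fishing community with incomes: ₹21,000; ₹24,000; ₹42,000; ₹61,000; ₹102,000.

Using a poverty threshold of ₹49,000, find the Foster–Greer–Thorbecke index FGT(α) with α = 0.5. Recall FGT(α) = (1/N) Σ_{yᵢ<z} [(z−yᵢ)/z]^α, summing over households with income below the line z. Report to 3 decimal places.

0.370

Below the line: ₹21,000, ₹24,000, ₹42,000 (q = 3 of N = 5).
Shortfall ratios: (49000−21000)/49000 = 0.5714; (49000−24000)/49000 = 0.5102; (49000−42000)/49000 = 0.1429.
Raised to α = 0.5: 0.75593; 0.71429; 0.37796.
Sum = 1.848179; FGT(0.5) = 1.848179 / 5 = 0.370.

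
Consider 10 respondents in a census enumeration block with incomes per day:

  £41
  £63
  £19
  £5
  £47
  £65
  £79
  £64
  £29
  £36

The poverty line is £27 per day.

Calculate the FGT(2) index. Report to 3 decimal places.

Poor units: £5, £19 (q = 2 of N = 10).
Normalized shortfalls: (27−5)/27 = 0.8148; (27−19)/27 = 0.2963.
Squared: 0.6639; 0.0878.
Sum = 0.751715; P₂ = 0.751715 / 10 = 0.075.

0.075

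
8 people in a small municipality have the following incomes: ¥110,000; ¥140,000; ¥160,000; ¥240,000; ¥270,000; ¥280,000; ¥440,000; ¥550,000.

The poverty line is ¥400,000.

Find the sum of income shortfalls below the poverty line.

Poor units: ¥110,000, ¥140,000, ¥160,000, ¥240,000, ¥270,000, ¥280,000 (q = 6 of N = 8).
Individual gaps: 400000−110000 = 290000; 400000−140000 = 260000; 400000−160000 = 240000; 400000−240000 = 160000; 400000−270000 = 130000; 400000−280000 = 120000.
Aggregate gap = ¥1,200,000.

¥1,200,000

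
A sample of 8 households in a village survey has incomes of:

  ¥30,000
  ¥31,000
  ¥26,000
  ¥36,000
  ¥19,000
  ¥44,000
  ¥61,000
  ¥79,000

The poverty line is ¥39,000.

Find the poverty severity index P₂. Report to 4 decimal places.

0.0594

Below z: ¥19,000, ¥26,000, ¥30,000, ¥31,000, ¥36,000 (q = 5 of N = 8).
Relative gaps: (39000−19000)/39000 = 0.5128; (39000−26000)/39000 = 0.3333; (39000−30000)/39000 = 0.2308; (39000−31000)/39000 = 0.2051; (39000−36000)/39000 = 0.0769.
Squared: 0.2630; 0.1111; 0.0533; 0.0421; 0.0059.
Sum = 0.475345; P₂ = 0.475345 / 8 = 0.0594.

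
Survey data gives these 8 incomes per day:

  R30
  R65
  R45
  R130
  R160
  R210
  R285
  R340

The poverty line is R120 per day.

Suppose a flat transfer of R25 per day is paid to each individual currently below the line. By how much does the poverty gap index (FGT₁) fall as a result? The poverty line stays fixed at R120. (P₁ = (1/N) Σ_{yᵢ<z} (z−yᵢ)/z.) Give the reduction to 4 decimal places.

Before: below the line — R30, R45, R65; poverty gap index (FGT₁) = 0.229167.
After the R25 transfer: below the line — R55, R70, R90; poverty gap index (FGT₁) = 0.151042.
Reduction = 0.229167 − 0.151042 = 0.0781.

0.0781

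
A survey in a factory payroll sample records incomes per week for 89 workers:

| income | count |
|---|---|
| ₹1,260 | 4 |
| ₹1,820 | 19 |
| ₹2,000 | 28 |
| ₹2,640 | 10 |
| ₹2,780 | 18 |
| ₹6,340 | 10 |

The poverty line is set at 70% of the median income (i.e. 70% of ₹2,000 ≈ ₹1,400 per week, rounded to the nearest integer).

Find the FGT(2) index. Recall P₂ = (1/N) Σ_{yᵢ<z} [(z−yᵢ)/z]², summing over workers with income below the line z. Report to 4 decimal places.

Incomes under z: 4×₹1,260 (q = 4 of N = 89).
Shortfall ratios: (1400−1260)/1400 = 0.1000 (×4).
Squared: 0.0100 (×4).
Sum = 0.040000; P₂ = 0.040000 / 89 = 0.0004.

0.0004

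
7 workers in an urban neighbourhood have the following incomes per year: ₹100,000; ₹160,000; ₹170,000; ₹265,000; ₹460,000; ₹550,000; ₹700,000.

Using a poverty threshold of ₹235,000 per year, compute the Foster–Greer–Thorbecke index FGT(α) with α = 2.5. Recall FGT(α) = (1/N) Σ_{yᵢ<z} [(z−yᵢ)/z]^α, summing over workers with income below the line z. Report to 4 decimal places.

Poor units: ₹100,000, ₹160,000, ₹170,000 (q = 3 of N = 7).
Relative gaps: (235000−100000)/235000 = 0.5745; (235000−160000)/235000 = 0.3191; (235000−170000)/235000 = 0.2766.
Raised to α = 2.5: 0.25013; 0.05754; 0.04024.
Sum = 0.347907; FGT(2.5) = 0.347907 / 7 = 0.0497.

0.0497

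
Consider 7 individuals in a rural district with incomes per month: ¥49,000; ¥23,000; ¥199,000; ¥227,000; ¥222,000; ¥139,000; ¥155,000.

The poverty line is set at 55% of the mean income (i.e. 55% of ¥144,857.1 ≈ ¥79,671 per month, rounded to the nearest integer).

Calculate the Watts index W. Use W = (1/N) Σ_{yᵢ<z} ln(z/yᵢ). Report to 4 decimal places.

Below the line: ¥23,000, ¥49,000 (q = 2 of N = 7).
ln(z/y) terms: ln(79671/23000) = 1.2424; ln(79671/49000) = 0.4861.
W = 1.728497 / 7 = 0.2469.

0.2469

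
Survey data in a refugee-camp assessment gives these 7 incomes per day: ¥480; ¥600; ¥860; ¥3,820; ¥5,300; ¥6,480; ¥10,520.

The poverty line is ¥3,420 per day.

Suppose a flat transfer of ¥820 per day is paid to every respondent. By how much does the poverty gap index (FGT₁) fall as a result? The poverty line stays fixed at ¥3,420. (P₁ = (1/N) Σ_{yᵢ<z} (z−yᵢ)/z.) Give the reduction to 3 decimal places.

Before: below the line — ¥480, ¥600, ¥860; poverty gap index (FGT₁) = 0.34754.
After the ¥820 transfer: below the line — ¥1,300, ¥1,420, ¥1,680; poverty gap index (FGT₁) = 0.24478.
Reduction = 0.34754 − 0.24478 = 0.103.

0.103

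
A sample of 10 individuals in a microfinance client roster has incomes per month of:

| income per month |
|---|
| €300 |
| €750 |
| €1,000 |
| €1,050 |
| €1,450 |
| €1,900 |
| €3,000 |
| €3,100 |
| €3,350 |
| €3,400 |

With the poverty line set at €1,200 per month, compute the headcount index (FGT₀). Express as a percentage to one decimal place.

4 of the 10 individuals have income below €1,200.
H = 4/10 = 40.0%.

40.0%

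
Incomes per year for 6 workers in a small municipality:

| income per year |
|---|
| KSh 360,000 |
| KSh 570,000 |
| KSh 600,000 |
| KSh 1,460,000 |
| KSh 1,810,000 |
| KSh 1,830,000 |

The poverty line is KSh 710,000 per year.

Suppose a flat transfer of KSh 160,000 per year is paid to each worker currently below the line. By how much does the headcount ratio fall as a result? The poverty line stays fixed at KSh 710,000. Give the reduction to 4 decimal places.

Before: below the line — KSh 360,000, KSh 570,000, KSh 600,000; headcount ratio = 0.500000.
After the KSh 160,000 transfer: below the line — KSh 520,000; headcount ratio = 0.166667.
Reduction = 0.500000 − 0.166667 = 0.3333.

0.3333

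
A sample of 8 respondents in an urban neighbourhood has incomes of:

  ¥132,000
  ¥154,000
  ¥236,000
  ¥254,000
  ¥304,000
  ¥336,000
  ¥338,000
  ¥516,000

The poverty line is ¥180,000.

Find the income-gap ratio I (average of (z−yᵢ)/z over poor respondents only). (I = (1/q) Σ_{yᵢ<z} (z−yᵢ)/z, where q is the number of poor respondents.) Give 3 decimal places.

0.206

Below z: ¥132,000, ¥154,000 (q = 2 of N = 8).
Shortfall ratios (z−y)/z: 0.2667, 0.1444; sum = 0.411111.
The income-gap ratio divides by q (the poor only): 0.411111 / 2 = 0.206.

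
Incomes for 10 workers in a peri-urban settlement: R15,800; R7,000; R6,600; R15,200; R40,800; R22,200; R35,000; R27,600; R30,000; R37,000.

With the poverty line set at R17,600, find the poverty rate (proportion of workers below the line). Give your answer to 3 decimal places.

0.400

4 of the 10 workers have income below R17,600.
H = 4/10 = 0.400.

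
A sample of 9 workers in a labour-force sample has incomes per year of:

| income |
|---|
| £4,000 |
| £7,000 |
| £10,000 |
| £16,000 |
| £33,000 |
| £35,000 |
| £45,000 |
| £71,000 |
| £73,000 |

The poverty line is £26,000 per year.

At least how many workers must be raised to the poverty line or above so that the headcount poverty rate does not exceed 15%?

3

4 of the 9 workers are poor, so H = 4/9 = 0.444.
A headcount ratio of at most 15% allows at most ⌊0.15 × 9⌋ = 1 poor workers.
So at least 4 − 1 = 3 must be lifted.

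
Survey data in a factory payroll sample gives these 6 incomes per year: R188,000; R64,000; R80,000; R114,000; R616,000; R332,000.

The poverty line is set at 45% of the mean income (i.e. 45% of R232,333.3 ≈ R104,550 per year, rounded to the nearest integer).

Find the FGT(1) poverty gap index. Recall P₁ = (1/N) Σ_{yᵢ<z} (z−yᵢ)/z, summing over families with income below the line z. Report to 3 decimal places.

0.104

Poor units: R64,000, R80,000 (q = 2 of N = 6).
Shortfall ratios: (104550−64000)/104550 = 0.3879; (104550−80000)/104550 = 0.2348.
Sum of shortfalls = 0.622669; P₁ averages over all N: 0.622669 / 6 = 0.104.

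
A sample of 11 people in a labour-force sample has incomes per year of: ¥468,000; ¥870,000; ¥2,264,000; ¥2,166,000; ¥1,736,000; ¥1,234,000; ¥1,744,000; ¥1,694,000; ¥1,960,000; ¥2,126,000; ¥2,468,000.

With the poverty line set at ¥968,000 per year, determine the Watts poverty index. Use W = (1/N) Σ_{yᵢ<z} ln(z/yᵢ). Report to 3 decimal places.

Below the line: ¥468,000, ¥870,000 (q = 2 of N = 11).
ln(z/y) terms: ln(968000/468000) = 0.7268; ln(968000/870000) = 0.1067.
W = 0.833503 / 11 = 0.076.

0.076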